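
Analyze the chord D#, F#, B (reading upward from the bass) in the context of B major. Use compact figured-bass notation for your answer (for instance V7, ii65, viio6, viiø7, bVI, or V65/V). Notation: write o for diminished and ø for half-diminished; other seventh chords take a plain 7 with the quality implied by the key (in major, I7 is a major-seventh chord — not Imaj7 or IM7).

I6

The pitches B-D#-F# form a major triad rooted on B.
In B major, B is the tonic; the diatonic major triad there is I.
With D# in the bass the chord is in first inversion, so the figured bass is 6.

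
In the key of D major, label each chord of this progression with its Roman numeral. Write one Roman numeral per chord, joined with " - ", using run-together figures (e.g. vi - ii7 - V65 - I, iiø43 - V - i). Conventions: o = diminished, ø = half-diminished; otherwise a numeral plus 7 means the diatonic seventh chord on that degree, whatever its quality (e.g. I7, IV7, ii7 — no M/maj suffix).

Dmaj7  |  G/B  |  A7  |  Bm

I7 - IV6 - V7 - vi

Dmaj7: root D is the tonic; major seventh chord there is I7.
G/B has root G, degree 4 in D major, so IV6.
A7: root A is the dominant; dominant seventh chord there is V7.
Bm: root B is the submediant; minor triad there is vi.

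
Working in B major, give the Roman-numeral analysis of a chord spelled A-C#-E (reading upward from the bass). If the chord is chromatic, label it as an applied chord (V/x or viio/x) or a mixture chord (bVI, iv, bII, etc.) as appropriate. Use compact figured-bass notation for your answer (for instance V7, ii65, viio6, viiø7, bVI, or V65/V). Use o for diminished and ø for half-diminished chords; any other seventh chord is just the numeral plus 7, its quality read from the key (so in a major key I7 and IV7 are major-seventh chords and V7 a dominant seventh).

bVII

The pitches A-C#-E form a major triad rooted on A.
A is the lowered seventh degree of B major (diatonic 7 would be A#). This is a major triad on the lowered seventh degree (the subtonic), borrowed from the parallel minor.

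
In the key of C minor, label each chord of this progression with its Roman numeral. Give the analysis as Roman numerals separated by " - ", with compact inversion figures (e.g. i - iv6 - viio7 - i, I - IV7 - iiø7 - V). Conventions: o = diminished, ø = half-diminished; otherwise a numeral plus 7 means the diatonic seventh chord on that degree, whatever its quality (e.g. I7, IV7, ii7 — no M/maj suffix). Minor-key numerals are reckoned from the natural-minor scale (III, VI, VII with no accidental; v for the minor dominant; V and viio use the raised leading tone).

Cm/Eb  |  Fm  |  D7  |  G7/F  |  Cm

i6 - iv - V7/V - V42 - i

Cm/Eb has root C, degree 1 in C minor, so i6.
Fm: root F is the subdominant; minor triad there is iv.
D7: a dominant seventh chord on D, the applied dominant of V → V7/V.
G7/F has root G, degree 5 in C minor, so V42.
Cm has root C, degree 1 in C minor, so i.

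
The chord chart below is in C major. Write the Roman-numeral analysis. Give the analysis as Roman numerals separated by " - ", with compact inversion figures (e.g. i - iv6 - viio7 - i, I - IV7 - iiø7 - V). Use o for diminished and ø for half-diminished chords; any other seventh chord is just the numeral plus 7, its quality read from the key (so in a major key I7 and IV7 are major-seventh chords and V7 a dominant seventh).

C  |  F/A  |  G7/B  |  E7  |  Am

I - IV6 - V65 - V7/vi - vi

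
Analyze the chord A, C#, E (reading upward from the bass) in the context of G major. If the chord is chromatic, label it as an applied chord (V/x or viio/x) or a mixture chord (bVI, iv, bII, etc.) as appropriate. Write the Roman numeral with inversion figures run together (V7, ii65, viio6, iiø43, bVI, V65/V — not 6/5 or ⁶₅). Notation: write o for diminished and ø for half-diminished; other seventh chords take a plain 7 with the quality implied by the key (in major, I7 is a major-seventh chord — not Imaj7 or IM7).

The pitches A-C#-E form a major triad rooted on A.
A is not a diatonic chord root with this quality in G major, but it lies a perfect fifth above D (V), so the chord functions as an applied dominant of V.

V/V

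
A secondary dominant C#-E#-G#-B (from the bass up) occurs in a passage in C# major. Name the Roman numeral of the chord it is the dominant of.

IV

The chord is a dominant seventh chord on C#.
A dominant resolves down a perfect fifth: C# → F#. In C# major, F# is scale degree 4, i.e. IV.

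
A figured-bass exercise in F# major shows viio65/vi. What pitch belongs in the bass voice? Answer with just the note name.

E#

The applied chord viio65/vi is rooted on C##: C##-E#-G#-B.
The figure 65 means first inversion — the third is in the bass.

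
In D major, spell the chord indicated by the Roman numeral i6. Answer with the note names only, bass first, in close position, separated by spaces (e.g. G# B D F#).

i6 is the minor tonic, borrowed from the parallel minor. In D major that root is D.
So the chord is D-F-A, a minor triad.
The figured bass 6 indicates first inversion, placing the third (F) in the bass: F-A-D.

F A D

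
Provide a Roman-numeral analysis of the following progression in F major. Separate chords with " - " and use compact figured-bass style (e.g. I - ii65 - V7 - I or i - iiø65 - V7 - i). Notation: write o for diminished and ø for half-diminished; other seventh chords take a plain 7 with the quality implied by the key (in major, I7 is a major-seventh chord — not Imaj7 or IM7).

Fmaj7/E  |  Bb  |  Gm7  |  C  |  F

Fmaj7/E: root F is the tonic; major seventh chord there is I42.
Bb: root Bb is the subdominant; major triad there is IV.
Gm7 has root G, degree 2 in F major, so ii7.
C: major triad on C = scale degree 5 → V.
F: major triad on F = scale degree 1 → I.

I42 - IV - ii7 - V - I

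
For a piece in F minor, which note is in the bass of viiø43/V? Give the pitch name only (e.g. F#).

The applied chord viiø43/V is rooted on B: B-D-F-A.
The figure 43 means second inversion — the fifth is in the bass.

F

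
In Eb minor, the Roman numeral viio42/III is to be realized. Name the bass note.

The applied chord viio42/III is rooted on F: F-Ab-Cb-Ebb.
The figure 42 means third inversion — the seventh is in the bass.

Ebb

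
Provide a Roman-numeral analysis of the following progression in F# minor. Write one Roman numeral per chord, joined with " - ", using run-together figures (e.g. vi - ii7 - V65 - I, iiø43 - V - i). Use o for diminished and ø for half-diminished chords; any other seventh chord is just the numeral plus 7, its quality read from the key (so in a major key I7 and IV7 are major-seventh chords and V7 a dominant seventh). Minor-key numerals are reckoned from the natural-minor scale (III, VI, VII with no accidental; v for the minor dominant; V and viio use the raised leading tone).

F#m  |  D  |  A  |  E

F#m: root F# is the tonic; minor triad there is i.
D has root D, degree 6 in F# minor, so VI.
A has root A, degree 3 in F# minor, so III.
E: major triad on E = scale degree 7 → VII.

i - VI - III - VII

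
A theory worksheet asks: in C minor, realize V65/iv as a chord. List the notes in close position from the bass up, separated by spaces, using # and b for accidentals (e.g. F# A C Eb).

E G Bb C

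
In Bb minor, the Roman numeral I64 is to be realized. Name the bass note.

F

I in Bb minor has root Bb; the chord is Bb-D-F.
The figure 64 means second inversion — the fifth is in the bass.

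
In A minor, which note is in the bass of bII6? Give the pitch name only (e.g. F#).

bII in A minor has root Bb; the chord is Bb-D-F.
The figure 6 means first inversion — the third is in the bass.

D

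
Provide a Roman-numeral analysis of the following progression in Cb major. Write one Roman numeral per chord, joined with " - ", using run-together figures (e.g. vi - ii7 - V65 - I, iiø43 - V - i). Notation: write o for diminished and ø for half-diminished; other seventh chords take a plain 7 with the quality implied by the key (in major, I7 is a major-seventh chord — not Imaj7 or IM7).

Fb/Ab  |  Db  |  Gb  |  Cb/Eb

Fb/Ab has root Fb, degree 4 in Cb major, so IV6.
Db: chromatic; Db is V of V, so V/V.
Gb has root Gb, degree 5 in Cb major, so V.
Cb/Eb has root Cb, degree 1 in Cb major, so I6.

IV6 - V/V - V - I6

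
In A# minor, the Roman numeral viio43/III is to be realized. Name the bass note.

The applied chord viio43/III is rooted on B#: B#-D#-F#-A.
The figure 43 means second inversion — the fifth is in the bass.

F#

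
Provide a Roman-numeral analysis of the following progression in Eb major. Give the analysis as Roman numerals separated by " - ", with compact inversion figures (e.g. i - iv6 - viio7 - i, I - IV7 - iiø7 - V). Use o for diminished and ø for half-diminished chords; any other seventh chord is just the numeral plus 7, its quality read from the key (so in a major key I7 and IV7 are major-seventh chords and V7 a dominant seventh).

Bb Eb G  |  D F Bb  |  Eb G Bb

Bb-Eb-G: major triad on Eb = scale degree 1 → I64.
D-F-Bb: major triad on Bb = scale degree 5 → V6.
Eb-G-Bb has root Eb, degree 1 in Eb major, so I.

I64 - V6 - I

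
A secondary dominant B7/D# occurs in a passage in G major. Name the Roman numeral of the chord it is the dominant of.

The chord is a dominant seventh chord on B.
A dominant resolves down a perfect fifth: B → E. In G major, E is scale degree 6, i.e. vi.

vi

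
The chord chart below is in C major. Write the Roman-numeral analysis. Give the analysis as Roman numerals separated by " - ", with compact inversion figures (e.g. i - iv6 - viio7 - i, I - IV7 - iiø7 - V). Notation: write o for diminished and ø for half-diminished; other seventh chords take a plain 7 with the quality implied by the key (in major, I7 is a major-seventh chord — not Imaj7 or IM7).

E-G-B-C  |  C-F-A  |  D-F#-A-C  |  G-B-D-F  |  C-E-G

I65 - IV64 - V7/V - V7 - I

E-G-B-C has root C, degree 1 in C major, so I65.
C-F-A: major triad on F = scale degree 4 → IV64.
D-F#-A-C: a dominant seventh chord on D, the applied dominant of V → V7/V.
G-B-D-F: root G is the dominant; dominant seventh chord there is V7.
C-E-G: major triad on C = scale degree 1 → I.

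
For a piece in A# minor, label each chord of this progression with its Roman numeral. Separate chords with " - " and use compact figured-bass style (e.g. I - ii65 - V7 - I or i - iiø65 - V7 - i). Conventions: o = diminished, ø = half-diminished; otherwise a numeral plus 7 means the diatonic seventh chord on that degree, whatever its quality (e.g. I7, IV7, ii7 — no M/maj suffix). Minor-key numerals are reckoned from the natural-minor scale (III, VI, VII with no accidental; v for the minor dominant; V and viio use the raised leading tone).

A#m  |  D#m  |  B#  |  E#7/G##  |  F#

A#m: minor triad on A# = scale degree 1 → i.
D#m: root D# is the subdominant; minor triad there is iv.
B#: chromatic; B# is V of V, so V/V.
E#7/G## has root E#, degree 5 in A# minor, so V65.
F#: major triad on F# = scale degree 6 → VI.

i - iv - V/V - V65 - VI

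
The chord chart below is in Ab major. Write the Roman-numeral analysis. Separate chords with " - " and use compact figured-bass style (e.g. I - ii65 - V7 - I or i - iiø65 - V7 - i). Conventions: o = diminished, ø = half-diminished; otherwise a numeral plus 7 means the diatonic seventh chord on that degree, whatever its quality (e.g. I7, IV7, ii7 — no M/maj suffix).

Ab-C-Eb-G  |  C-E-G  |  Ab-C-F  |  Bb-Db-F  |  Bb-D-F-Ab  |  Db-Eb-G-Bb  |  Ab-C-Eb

Ab-C-Eb-G: root Ab is the tonic; major seventh chord there is I7.
C-E-G: chromatic; C is V of vi, so V/vi.
Ab-C-F: root F is the submediant; minor triad there is vi6.
Bb-Db-F: root Bb is the supertonic; minor triad there is ii.
Bb-D-F-Ab is the secondary dominant of V (dominant seventh chord on Bb): V7/V.
Db-Eb-G-Bb: dominant seventh chord on Eb = scale degree 5 → V42.
Ab-C-Eb: major triad on Ab = scale degree 1 → I.

I7 - V/vi - vi6 - ii - V7/V - V42 - I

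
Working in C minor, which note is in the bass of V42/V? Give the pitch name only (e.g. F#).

The applied chord V42/V is rooted on D: D-F#-A-C.
The figure 42 means third inversion — the seventh is in the bass.

C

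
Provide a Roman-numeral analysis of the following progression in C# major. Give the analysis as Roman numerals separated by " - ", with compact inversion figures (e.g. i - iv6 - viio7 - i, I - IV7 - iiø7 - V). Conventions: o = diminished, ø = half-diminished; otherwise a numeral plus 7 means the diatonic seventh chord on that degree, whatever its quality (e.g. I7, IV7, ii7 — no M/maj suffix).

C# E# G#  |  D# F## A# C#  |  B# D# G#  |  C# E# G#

I - V7/V - V6 - I

C#-E#-G#: major triad on C# = scale degree 1 → I.
D#-F##-A#-C#: chromatic; D# is V of V, so V7/V.
B#-D#-G#: root G# is the dominant; major triad there is V6.
C#-E#-G#: root C# is the tonic; major triad there is I.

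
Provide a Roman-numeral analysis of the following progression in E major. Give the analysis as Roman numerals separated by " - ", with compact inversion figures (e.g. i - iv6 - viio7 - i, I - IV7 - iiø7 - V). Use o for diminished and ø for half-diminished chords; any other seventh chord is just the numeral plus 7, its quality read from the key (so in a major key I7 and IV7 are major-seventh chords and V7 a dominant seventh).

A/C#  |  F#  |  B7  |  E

IV6 - V/V - V7 - I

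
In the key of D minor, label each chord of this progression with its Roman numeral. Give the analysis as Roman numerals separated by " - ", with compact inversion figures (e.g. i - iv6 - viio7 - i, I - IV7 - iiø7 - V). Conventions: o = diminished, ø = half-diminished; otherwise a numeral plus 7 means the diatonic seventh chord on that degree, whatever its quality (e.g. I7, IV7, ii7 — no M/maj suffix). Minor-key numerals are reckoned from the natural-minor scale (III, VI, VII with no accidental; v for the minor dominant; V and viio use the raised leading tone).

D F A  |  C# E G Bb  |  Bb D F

i - viio7 - VI

D-F-A: root D is the tonic; minor triad there is i.
C#-E-G-Bb has root C#, degree 7 in D minor, so viio7.
Bb-D-F: major triad on Bb = scale degree 6 → VI.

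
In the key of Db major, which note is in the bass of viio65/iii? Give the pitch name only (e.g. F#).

The applied chord viio65/iii is rooted on E: E-G-Bb-Db.
The figure 65 means first inversion — the third is in the bass.

G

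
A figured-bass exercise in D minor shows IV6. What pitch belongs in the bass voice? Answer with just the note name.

IV in D minor has root G; the chord is G-B-D.
The figure 6 means first inversion — the third is in the bass.

B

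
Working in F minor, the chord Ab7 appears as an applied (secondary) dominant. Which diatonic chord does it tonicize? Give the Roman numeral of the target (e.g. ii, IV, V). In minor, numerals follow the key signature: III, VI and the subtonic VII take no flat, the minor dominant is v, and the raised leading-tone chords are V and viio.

The chord is a dominant seventh chord on Ab.
A dominant resolves down a perfect fifth: Ab → Db. In F minor, Db is scale degree 6, i.e. VI.

VI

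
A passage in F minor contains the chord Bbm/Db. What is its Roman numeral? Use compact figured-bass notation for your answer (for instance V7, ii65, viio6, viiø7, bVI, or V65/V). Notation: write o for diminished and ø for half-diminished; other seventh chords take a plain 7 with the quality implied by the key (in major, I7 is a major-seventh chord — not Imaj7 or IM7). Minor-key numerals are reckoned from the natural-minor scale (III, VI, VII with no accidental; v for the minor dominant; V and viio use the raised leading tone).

The pitches Bb-Db-F form a minor triad rooted on Bb.
Bb is scale degree 4 in F minor, and a minor triad on that degree is written iv.
With Db in the bass the chord is in first inversion, so the figured bass is 6.

iv6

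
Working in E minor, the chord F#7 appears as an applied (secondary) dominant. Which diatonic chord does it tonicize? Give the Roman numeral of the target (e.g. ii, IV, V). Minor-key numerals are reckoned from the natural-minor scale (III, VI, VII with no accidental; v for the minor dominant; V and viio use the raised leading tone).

V

The chord is a dominant seventh chord on F#.
A dominant resolves down a perfect fifth: F# → B. In E minor, B is scale degree 5, i.e. V.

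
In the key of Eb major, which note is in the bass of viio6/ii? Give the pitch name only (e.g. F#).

G

The applied chord viio6/ii is rooted on E: E-G-Bb.
The figure 6 means first inversion — the third is in the bass.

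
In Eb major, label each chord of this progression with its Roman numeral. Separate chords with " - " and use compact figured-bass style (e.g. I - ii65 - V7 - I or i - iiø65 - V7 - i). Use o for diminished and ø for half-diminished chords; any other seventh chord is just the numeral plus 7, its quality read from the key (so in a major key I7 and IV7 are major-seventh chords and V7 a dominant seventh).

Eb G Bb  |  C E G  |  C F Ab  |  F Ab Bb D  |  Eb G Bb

I - V/ii - ii64 - V43 - I

Eb-G-Bb: major triad on Eb = scale degree 1 → I.
C-E-G is the secondary dominant of ii (major triad on C): V/ii.
C-F-Ab: minor triad on F = scale degree 2 → ii64.
F-Ab-Bb-D has root Bb, degree 5 in Eb major, so V43.
Eb-G-Bb: major triad on Eb = scale degree 1 → I.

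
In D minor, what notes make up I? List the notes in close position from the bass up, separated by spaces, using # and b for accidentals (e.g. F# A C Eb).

Scale degree 1 in D minor is D; here the chord built on it is altered to a major triad. I is the major tonic (Picardy third), borrowed from the parallel major.
So the chord is D-F#-A, a major triad.

D F# A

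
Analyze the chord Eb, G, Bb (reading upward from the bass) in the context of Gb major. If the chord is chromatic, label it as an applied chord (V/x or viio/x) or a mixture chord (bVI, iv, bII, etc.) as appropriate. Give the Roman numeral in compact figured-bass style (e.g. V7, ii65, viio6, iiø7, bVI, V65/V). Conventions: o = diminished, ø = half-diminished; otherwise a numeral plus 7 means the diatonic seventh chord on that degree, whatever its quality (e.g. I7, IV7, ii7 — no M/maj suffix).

The pitches Eb-G-Bb form a major triad rooted on Eb.
Eb is not a diatonic chord root with this quality in Gb major, but it lies a perfect fifth above Ab (ii), so the chord functions as an applied dominant of ii.

V/ii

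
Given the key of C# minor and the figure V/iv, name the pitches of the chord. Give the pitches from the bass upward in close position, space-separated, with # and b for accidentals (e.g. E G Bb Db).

C# E# G#

V/iv is a secondary dominant — the dominant triad of iv. iv in C# minor is F#, so the applied chord's root is C#, a perfect fifth above.
Building a major triad on C# gives C#-E#-G#.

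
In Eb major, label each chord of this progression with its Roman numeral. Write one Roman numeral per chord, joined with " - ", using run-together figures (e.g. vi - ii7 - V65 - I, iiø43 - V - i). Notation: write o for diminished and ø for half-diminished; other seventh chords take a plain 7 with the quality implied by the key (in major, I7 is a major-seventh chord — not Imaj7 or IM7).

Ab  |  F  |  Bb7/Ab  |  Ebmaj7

Ab has root Ab, degree 4 in Eb major, so IV.
F: a major triad on F, the applied dominant of V → V/V.
Bb7/Ab: dominant seventh chord on Bb = scale degree 5 → V42.
Ebmaj7 has root Eb, degree 1 in Eb major, so I7.

IV - V/V - V42 - I7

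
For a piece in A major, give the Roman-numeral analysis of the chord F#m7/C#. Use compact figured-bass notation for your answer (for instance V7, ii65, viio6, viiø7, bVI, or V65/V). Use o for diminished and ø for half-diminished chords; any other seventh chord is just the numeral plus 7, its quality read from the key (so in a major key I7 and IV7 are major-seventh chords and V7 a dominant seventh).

vi43

The pitches F#-A-C#-E form a minor seventh chord rooted on F#.
F# is scale degree 6 in A major, and a minor seventh chord on that degree is written vi7.
With C# in the bass the chord is in second inversion, so the figured bass is 43.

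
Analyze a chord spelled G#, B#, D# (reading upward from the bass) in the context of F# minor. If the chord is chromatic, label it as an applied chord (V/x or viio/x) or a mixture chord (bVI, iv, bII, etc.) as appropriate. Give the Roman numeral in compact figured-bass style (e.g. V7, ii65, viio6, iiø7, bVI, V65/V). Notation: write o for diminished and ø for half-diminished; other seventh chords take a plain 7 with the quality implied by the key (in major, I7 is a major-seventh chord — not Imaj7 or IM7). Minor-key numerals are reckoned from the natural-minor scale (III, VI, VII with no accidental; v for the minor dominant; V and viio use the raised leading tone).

V/V

The pitches G#-B#-D# form a major triad rooted on G#.
G# is not a diatonic chord root with this quality in F# minor, but it lies a perfect fifth above C# (V), so the chord functions as an applied dominant of V.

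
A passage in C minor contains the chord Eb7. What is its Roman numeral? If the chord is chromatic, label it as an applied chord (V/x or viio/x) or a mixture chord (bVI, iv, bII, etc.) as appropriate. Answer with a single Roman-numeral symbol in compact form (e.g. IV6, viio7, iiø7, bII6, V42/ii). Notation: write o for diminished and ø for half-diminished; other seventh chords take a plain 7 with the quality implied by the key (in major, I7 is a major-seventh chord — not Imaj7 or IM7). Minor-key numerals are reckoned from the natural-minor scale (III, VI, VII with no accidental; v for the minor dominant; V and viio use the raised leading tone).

V7/VI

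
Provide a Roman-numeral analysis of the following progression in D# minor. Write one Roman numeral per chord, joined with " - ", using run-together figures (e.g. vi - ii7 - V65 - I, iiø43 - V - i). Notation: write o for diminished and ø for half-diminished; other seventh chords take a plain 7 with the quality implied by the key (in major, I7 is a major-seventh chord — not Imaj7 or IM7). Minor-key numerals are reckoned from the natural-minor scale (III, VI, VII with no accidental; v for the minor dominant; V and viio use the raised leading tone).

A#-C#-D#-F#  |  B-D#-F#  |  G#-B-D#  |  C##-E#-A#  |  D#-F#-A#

A#-C#-D#-F#: minor seventh chord on D# = scale degree 1 → i43.
B-D#-F#: root B is the submediant; major triad there is VI.
G#-B-D#: root G# is the subdominant; minor triad there is iv.
C##-E#-A#: major triad on A# = scale degree 5 → V6.
D#-F#-A#: minor triad on D# = scale degree 1 → i.

i43 - VI - iv - V6 - i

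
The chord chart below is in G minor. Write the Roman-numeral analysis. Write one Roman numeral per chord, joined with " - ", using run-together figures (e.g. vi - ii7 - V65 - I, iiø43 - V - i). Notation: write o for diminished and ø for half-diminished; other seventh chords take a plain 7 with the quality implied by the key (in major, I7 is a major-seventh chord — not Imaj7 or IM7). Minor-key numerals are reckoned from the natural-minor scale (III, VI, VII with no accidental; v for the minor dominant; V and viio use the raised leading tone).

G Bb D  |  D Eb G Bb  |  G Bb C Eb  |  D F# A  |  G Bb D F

i - VI42 - iv43 - V - i7

G-Bb-D has root G, degree 1 in G minor, so i.
D-Eb-G-Bb: root Eb is the submediant; major seventh chord there is VI42.
G-Bb-C-Eb: minor seventh chord on C = scale degree 4 → iv43.
D-F#-A: major triad on D = scale degree 5 → V.
G-Bb-D-F: root G is the tonic; minor seventh chord there is i7.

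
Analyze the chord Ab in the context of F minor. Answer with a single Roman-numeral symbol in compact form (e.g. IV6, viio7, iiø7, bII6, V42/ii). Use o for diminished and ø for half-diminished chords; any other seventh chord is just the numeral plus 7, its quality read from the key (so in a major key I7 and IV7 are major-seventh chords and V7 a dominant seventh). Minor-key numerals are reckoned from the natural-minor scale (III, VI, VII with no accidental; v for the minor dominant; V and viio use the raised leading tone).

The pitches Ab-C-Eb form a major triad rooted on Ab.
Ab is scale degree 3 in F minor, and a major triad on that degree is written III.

III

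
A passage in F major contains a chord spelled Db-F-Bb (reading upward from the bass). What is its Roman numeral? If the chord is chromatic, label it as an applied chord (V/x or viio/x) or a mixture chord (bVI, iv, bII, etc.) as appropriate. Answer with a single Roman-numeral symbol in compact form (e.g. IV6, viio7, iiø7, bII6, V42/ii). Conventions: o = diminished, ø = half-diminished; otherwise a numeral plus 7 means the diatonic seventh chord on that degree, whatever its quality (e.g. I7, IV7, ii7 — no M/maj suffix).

The pitches Bb-Db-F form a minor triad rooted on Bb.
Bb is the fourth degree of F major. This is the minor subdominant, borrowed from the parallel minor.
With Db in the bass the chord is in first inversion, so the figured bass is 6.

iv6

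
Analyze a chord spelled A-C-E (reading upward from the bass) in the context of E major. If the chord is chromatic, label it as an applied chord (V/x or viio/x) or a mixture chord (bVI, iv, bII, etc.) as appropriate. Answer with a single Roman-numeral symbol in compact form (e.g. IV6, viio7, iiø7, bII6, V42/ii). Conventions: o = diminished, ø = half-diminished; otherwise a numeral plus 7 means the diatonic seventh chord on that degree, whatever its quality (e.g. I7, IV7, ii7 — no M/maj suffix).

The pitches A-C-E form a minor triad rooted on A.
A is the fourth degree of E major. This is the minor subdominant, borrowed from the parallel minor.

iv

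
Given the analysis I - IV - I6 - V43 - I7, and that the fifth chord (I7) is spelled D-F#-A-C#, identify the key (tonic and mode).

D major

I7 is given as D-F#-A-C# — a major seventh chord with root D.
If D is scale degree 1 and the mode makes that degree carry a major seventh chord, the tonic is D and the mode is major.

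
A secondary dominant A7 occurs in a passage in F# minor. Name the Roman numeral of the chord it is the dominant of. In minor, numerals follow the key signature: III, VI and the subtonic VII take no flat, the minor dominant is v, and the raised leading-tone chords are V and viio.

The chord is a dominant seventh chord on A.
A dominant resolves down a perfect fifth: A → D. In F# minor, D is scale degree 6, i.e. VI.

VI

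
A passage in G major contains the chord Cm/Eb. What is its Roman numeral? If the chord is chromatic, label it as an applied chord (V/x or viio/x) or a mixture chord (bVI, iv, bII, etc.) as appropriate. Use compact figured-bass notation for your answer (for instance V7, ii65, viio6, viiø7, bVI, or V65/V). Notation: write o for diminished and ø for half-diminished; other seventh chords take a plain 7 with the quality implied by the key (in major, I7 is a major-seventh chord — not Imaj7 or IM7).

iv6

The pitches C-Eb-G form a minor triad rooted on C.
C is the fourth degree of G major. This is the minor subdominant, borrowed from the parallel minor.
With Eb in the bass the chord is in first inversion, so the figured bass is 6.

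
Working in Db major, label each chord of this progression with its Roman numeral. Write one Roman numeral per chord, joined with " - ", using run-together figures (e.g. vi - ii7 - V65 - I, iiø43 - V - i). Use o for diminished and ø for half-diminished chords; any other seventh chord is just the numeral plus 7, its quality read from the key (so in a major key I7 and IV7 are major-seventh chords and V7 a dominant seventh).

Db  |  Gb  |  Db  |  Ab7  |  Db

I - IV - I - V7 - I

Db: root Db is the tonic; major triad there is I.
Gb: root Gb is the subdominant; major triad there is IV.
Db has root Db, degree 1 in Db major, so I.
Ab7: root Ab is the dominant; dominant seventh chord there is V7.
Db: major triad on Db = scale degree 1 → I.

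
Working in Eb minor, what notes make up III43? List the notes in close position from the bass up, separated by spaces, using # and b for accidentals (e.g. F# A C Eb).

Db F Gb Bb

In Eb minor, the mediant is Gb, and the diatonic chord built there is a major seventh chord.
That chord is spelled Gb-Bb-Db-F.
The figured bass 43 indicates second inversion, placing the fifth (Db) in the bass: Db-F-Gb-Bb.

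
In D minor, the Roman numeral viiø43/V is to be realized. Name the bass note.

D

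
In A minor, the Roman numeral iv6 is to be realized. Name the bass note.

iv in A minor has root D; the chord is D-F-A.
The figure 6 means first inversion — the third is in the bass.

F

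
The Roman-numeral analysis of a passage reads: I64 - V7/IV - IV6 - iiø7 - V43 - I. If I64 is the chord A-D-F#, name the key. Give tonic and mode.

The anchor chord is a major triad on D, labeled I64.
If D is scale degree 1 and the mode makes that degree carry a major triad, the tonic is D and the mode is major.

D major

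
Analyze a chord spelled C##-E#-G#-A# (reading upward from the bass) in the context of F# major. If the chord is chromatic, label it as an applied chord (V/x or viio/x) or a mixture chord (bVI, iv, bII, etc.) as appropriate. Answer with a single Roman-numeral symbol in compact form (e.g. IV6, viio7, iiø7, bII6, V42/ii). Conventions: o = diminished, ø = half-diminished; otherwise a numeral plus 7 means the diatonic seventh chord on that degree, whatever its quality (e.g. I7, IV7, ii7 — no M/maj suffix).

The pitches A#-C##-E#-G# form a dominant seventh chord rooted on A#.
A# is not a diatonic chord root with this quality in F# major, but it lies a perfect fifth above D# (vi), so the chord functions as an applied dominant of vi.
With C## in the bass the chord is in first inversion, so the figured bass is 65.

V65/vi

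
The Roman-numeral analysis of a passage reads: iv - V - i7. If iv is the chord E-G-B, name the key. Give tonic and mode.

B minor

The chord Em is a minor triad rooted on E; its label is iv.
iv on E implies E is the subdominant; that puts the tonic at B, and the lowercase numeral fits minor mode.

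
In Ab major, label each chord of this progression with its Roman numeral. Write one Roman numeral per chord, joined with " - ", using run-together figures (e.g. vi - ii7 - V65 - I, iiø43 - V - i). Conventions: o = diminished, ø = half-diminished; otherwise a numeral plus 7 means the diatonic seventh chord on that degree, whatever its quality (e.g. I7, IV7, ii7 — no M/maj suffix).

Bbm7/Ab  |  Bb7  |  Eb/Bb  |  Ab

ii42 - V7/V - V64 - I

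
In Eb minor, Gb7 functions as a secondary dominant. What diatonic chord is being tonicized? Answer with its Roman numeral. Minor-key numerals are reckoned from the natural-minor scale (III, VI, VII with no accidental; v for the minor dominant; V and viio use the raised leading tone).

VI

The chord is a dominant seventh chord on Gb.
A dominant resolves down a perfect fifth: Gb → Cb. In Eb minor, Cb is scale degree 6, i.e. VI.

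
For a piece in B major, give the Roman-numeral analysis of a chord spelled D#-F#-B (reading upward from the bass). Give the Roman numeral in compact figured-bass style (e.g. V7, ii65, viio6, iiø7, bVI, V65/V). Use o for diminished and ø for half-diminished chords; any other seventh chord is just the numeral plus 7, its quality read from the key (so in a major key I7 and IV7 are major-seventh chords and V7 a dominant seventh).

Stacked in thirds the chord is B-D#-F#: a major triad on B.
B is scale degree 1 in B major, and a major triad on that degree is written I.
With D# in the bass the chord is in first inversion, so the figured bass is 6.

I6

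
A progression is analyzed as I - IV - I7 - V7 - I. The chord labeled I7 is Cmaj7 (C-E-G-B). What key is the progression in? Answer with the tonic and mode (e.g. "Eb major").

C major

I7 is given as C-E-G-B — a major seventh chord with root C.
If C is scale degree 1 and the mode makes that degree carry a major seventh chord, the tonic is C and the mode is major.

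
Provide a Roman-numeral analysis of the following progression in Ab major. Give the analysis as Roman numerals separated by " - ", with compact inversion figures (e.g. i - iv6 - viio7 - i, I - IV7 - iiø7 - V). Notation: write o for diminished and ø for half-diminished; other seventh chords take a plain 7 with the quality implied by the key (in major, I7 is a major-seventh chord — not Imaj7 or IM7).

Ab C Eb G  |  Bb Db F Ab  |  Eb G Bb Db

Ab-C-Eb-G has root Ab, degree 1 in Ab major, so I7.
Bb-Db-F-Ab: root Bb is the supertonic; minor seventh chord there is ii7.
Eb-G-Bb-Db: dominant seventh chord on Eb = scale degree 5 → V7.

I7 - ii7 - V7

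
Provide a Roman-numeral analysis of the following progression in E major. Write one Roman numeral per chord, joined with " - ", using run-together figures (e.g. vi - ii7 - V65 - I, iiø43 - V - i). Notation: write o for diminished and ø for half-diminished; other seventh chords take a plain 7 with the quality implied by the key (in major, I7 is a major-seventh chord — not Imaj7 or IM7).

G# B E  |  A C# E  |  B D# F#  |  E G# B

I6 - IV - V - I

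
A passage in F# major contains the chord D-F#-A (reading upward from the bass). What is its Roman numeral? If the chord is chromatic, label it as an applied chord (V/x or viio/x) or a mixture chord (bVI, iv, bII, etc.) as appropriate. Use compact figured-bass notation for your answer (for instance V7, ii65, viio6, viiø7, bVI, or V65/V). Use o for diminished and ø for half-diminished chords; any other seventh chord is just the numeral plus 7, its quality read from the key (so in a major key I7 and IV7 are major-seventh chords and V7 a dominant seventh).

bVI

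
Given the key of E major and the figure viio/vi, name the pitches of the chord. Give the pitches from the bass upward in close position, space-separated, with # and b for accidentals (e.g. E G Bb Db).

B# D# F#

viio/vi is a secondary leading-tone chord. The target vi is C# in E major; the applied chord is rooted a semitone below, on B#.
Building a diminished triad on B# gives B#-D#-F#.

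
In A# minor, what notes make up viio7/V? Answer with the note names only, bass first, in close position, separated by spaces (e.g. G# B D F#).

The slash marks an applied leading-tone chord: viio of V. In A# minor, V is E#, so the leading tone to it is D##, a half step below.
Building a fully diminished seventh chord on D## gives D##-F##-A#-C#.

D## F## A# C#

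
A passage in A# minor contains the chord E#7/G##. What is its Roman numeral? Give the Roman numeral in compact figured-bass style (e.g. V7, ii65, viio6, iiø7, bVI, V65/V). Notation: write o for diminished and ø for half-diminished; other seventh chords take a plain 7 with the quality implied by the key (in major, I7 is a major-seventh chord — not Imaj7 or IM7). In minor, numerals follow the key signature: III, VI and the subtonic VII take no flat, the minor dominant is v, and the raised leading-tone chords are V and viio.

The pitches E#-G##-B#-D# form a dominant seventh chord rooted on E#.
In A# minor, E# is the dominant; the diatonic dominant seventh chord there is V7.
With G## in the bass the chord is in first inversion, so the figured bass is 65.

V65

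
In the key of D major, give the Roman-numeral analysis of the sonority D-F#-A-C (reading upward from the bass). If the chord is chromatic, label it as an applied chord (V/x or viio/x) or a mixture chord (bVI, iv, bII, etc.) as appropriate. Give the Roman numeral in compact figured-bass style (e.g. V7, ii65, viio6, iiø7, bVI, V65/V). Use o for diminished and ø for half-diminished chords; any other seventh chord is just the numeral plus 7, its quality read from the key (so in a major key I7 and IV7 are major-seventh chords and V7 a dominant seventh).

V7/IV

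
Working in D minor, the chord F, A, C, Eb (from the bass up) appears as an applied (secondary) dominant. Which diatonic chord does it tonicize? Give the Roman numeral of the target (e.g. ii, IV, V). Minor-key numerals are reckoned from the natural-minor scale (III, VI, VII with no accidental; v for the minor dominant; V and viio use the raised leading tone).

VI

The chord is a dominant seventh chord on F.
A dominant resolves down a perfect fifth: F → Bb. In D minor, Bb is scale degree 6, i.e. VI.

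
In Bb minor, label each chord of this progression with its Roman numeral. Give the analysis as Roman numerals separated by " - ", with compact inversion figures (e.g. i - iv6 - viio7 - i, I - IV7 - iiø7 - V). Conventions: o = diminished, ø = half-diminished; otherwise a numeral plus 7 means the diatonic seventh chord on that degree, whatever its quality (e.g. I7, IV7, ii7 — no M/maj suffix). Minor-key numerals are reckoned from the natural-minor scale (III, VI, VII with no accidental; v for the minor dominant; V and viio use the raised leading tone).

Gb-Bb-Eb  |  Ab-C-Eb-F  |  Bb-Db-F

iv6 - v65 - i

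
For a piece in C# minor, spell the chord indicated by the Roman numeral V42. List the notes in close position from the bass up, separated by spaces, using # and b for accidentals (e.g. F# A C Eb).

In C# minor, scale degree 5 is G#. The dominant is major (leading tone raised), so V is a dominant seventh chord.
Stacking thirds from G# gives G#-B#-D#-F#.
The figured bass 42 indicates third inversion, placing the seventh (F#) in the bass: F#-G#-B#-D#.

F# G# B# D#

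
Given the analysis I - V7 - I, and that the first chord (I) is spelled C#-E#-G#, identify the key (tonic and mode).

C# major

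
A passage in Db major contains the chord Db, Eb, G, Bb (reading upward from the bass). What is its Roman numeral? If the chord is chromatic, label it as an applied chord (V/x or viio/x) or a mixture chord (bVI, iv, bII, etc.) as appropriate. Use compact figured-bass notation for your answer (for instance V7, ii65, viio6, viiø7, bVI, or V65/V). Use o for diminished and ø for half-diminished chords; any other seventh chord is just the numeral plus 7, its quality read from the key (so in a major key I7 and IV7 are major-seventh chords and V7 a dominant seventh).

V42/V

The pitches Eb-G-Bb-Db form a dominant seventh chord rooted on Eb.
Eb is not a diatonic chord root with this quality in Db major, but it lies a perfect fifth above Ab (V), so the chord functions as an applied dominant of V.
With Db in the bass the chord is in third inversion, so the figured bass is 42.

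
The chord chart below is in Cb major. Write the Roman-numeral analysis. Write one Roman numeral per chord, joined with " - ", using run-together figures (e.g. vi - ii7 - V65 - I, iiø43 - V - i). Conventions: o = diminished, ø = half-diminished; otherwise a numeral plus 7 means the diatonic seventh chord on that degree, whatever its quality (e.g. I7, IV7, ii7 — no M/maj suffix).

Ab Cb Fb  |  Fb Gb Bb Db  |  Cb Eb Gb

Ab-Cb-Fb: major triad on Fb = scale degree 4 → IV6.
Fb-Gb-Bb-Db has root Gb, degree 5 in Cb major, so V42.
Cb-Eb-Gb: root Cb is the tonic; major triad there is I.

IV6 - V42 - I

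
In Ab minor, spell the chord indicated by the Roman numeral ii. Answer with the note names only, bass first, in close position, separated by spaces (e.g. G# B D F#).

Scale degree 2 in Ab minor is Bb; here the chord built on it is altered to a minor triad. ii is the minor supertonic, borrowed from the parallel major (the Dorian ii).
So the chord is Bb-Db-F.

Bb Db F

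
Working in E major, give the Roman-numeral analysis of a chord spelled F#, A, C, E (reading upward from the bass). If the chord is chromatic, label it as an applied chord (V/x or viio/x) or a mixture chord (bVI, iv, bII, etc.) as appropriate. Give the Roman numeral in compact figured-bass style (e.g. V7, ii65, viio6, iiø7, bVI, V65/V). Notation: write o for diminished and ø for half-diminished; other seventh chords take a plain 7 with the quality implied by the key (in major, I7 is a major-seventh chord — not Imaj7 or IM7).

The pitches F#-A-C-E form a half-diminished seventh chord rooted on F#.
F# is the second degree of E major. This is the half-diminished supertonic seventh, borrowed from the parallel minor.

iiø7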